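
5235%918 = 645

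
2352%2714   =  2352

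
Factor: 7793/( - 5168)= - 2^( - 4)*17^( - 1)*19^(-1 )*7793^1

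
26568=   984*27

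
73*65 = 4745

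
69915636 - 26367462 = 43548174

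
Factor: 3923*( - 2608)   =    -  2^4 * 163^1 * 3923^1 = - 10231184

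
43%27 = 16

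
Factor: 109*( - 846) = -92214 = - 2^1*3^2 *47^1*109^1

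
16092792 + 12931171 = 29023963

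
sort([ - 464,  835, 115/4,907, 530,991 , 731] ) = [ - 464, 115/4, 530,  731, 835, 907 , 991]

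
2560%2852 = 2560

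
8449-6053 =2396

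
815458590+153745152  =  969203742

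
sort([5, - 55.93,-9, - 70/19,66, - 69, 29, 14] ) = [-69, -55.93 ,  -  9,-70/19, 5,14,29,66]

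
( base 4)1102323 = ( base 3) 21021120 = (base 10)5307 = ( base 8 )12273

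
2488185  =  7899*315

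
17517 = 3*5839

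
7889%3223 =1443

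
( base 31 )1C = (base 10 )43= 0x2B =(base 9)47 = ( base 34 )19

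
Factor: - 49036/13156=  - 41/11=- 11^ ( - 1)*41^1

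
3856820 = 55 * 70124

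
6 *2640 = 15840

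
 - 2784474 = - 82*33957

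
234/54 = 4 + 1/3 = 4.33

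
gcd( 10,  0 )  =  10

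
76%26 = 24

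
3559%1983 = 1576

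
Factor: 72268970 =2^1*5^1*19^1*380363^1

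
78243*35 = 2738505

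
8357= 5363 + 2994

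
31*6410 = 198710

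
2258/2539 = 2258/2539 = 0.89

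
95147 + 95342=190489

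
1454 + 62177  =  63631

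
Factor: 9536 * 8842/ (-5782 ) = -2^6*7^ ( - 2)*59^( - 1 )*149^1*4421^1 = -42158656/2891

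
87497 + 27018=114515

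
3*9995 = 29985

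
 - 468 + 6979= 6511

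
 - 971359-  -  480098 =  - 491261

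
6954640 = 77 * 90320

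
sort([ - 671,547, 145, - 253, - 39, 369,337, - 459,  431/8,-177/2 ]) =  [ - 671, - 459 , - 253, -177/2, - 39,431/8,145, 337, 369, 547]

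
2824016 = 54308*52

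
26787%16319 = 10468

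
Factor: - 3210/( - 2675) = 2^1*3^1*5^( - 1 )= 6/5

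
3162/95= 3162/95=33.28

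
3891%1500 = 891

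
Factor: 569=569^1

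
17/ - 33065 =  - 1+1944/1945=- 0.00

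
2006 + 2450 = 4456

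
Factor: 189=3^3*7^1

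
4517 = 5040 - 523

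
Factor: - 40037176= -2^3*17^1*294391^1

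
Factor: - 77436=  -2^2*3^4*239^1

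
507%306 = 201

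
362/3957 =362/3957= 0.09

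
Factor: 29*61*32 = 56608= 2^5 * 29^1*61^1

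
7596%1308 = 1056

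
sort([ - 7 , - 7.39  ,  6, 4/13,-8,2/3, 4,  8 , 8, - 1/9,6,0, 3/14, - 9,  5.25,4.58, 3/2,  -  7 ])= [ - 9, - 8 , - 7.39, - 7, - 7, - 1/9,0,3/14, 4/13, 2/3, 3/2,  4 , 4.58,5.25, 6 , 6,8,8 ]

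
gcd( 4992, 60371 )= 1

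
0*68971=0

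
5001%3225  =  1776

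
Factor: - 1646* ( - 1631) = 2684626 = 2^1*7^1 * 233^1 * 823^1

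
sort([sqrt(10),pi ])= [ pi, sqrt(10) ] 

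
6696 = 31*216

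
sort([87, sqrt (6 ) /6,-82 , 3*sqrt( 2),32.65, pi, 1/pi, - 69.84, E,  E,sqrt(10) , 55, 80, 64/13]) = [ - 82 ,-69.84, 1/pi, sqrt( 6)/6, E, E , pi, sqrt(10 ) , 3*sqrt(2), 64/13, 32.65, 55,80, 87] 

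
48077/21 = 48077/21 = 2289.38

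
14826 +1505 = 16331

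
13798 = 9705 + 4093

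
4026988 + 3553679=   7580667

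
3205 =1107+2098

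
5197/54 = 5197/54 = 96.24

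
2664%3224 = 2664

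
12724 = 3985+8739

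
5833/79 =73+ 66/79 =73.84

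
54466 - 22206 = 32260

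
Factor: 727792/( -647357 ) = - 2^4*13^1*3499^1*647357^( - 1 )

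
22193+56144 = 78337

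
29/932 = 29/932 = 0.03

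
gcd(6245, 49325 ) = 5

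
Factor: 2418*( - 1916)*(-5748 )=26629840224 = 2^5*3^2*13^1*31^1*479^2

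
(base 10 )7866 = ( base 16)1EBA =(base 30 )8m6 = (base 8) 17272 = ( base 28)A0Q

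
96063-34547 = 61516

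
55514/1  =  55514 = 55514.00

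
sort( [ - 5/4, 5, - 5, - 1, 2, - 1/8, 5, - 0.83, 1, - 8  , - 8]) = [-8, - 8, - 5, -5/4,-1, - 0.83, - 1/8 , 1, 2, 5,5]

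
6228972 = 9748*639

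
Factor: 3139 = 43^1*73^1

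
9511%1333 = 180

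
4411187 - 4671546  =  -260359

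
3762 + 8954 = 12716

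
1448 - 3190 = - 1742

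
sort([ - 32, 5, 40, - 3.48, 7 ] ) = [ - 32, - 3.48,5, 7, 40]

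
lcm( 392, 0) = 0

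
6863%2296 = 2271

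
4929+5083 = 10012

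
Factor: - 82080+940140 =2^2 * 3^3*5^1 * 7^1 * 227^1 = 858060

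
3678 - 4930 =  - 1252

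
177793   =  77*2309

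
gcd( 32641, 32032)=7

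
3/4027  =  3/4027 = 0.00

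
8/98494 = 4/49247 = 0.00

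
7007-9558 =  - 2551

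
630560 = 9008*70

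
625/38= 625/38 = 16.45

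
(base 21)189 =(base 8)1152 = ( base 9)756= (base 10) 618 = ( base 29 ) l9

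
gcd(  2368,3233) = 1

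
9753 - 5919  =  3834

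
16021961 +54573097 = 70595058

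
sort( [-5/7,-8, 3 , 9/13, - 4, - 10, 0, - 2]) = [-10, - 8, - 4, - 2, - 5/7,0, 9/13, 3]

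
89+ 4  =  93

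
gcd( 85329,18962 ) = 9481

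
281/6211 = 281/6211 = 0.05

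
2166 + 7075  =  9241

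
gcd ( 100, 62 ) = 2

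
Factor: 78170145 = 3^1* 5^1 * 137^1*38039^1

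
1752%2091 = 1752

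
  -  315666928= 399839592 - 715506520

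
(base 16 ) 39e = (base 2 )1110011110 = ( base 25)1c1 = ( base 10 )926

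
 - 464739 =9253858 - 9718597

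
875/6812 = 875/6812 = 0.13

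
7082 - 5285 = 1797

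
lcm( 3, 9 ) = 9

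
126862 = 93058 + 33804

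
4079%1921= 237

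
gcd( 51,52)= 1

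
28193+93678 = 121871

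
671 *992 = 665632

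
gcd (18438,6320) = 2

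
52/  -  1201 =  - 1 + 1149/1201 =-  0.04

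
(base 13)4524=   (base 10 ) 9663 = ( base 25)fbd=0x25bf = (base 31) A1M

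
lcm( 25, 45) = 225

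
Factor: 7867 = 7867^1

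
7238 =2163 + 5075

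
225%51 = 21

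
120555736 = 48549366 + 72006370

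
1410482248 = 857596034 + 552886214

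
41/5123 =41/5123 = 0.01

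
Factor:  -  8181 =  - 3^4*101^1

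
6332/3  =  2110 + 2/3 = 2110.67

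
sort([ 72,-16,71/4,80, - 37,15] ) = [ - 37, - 16,15,71/4,72 , 80 ]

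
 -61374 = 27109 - 88483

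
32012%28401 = 3611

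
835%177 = 127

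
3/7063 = 3/7063 = 0.00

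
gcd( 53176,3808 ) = 136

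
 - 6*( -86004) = 516024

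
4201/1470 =2 + 1261/1470 = 2.86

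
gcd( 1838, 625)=1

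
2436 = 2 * 1218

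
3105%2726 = 379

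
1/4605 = 1/4605 = 0.00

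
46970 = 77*610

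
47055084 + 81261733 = 128316817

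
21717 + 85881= 107598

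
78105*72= 5623560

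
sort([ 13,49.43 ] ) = [13,  49.43] 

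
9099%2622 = 1233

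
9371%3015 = 326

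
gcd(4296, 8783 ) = 1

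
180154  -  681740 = -501586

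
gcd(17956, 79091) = 1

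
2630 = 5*526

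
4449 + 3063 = 7512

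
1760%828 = 104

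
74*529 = 39146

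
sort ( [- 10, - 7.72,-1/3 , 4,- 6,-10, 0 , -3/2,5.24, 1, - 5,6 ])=[ - 10, - 10,-7.72,  -  6, - 5, - 3/2,- 1/3 , 0,1, 4 , 5.24,6]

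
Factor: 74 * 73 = 2^1*37^1*73^1 = 5402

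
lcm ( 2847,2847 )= 2847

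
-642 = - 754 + 112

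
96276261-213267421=-116991160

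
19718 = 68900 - 49182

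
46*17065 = 784990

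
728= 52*14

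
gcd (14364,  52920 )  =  756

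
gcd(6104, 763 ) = 763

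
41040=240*171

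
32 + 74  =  106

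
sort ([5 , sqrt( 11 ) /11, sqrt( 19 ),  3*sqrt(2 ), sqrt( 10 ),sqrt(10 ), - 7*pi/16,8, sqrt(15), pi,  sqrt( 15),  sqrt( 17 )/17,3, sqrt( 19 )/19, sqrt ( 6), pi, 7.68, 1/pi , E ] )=[ - 7*pi/16,sqrt(19 ) /19, sqrt(17) /17,sqrt(11 ) /11,1/pi , sqrt(6 ) , E, 3, pi, pi, sqrt ( 10 ) , sqrt( 10 ) , sqrt( 15 ), sqrt(15), 3*sqrt( 2), sqrt( 19 ), 5,7.68,8]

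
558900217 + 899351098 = 1458251315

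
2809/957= 2809/957 = 2.94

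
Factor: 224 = 2^5*7^1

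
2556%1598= 958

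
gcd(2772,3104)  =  4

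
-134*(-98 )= 13132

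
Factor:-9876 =  -  2^2*3^1 * 823^1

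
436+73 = 509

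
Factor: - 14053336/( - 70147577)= 2^3* 11^1*43^ ( - 1)*1109^(  -  1)*1471^ ( - 1)*159697^1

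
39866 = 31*1286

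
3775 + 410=4185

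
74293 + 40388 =114681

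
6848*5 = 34240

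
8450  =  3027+5423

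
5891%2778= 335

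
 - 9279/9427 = - 9279/9427 = - 0.98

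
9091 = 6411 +2680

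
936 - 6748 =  - 5812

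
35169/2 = 35169/2 = 17584.50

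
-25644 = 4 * ( - 6411 )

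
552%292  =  260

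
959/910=1 + 7/130 = 1.05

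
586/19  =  30 + 16/19 = 30.84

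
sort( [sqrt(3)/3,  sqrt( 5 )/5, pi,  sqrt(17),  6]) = [ sqrt (5)/5, sqrt(3)/3,pi,sqrt(17 ),  6]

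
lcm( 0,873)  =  0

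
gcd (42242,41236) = 2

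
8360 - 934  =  7426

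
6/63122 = 3/31561=0.00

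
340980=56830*6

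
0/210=0 = 0.00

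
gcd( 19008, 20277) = 27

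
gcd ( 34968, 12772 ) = 124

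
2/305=2/305 = 0.01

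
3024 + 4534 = 7558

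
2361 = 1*2361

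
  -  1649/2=  -  1649/2  =  - 824.50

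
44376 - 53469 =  - 9093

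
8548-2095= 6453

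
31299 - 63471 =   -  32172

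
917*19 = 17423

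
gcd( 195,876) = 3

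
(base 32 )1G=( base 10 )48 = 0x30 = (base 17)2E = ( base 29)1j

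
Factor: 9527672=2^3*7^1*11^1*15467^1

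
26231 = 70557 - 44326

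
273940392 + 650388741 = 924329133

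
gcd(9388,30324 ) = 4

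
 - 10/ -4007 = 10/4007=0.00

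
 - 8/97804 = -2/24451 = - 0.00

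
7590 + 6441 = 14031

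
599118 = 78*7681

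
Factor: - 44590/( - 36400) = 2^(-3) * 5^( - 1 )*7^2 = 49/40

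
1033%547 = 486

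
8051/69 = 8051/69 = 116.68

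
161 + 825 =986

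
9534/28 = 340 + 1/2 =340.50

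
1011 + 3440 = 4451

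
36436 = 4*9109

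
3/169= 3/169 = 0.02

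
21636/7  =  21636/7=3090.86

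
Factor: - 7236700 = - 2^2*5^2*72367^1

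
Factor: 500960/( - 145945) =-992/289 =- 2^5 * 17^(-2 )*31^1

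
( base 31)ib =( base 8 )1071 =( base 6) 2345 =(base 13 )34a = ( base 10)569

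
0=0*65525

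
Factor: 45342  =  2^1*3^2*11^1*229^1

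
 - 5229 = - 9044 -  - 3815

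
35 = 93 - 58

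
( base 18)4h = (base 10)89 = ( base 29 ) 32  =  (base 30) 2T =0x59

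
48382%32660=15722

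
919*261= 239859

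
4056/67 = 4056/67 = 60.54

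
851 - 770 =81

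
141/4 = 141/4 = 35.25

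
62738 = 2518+60220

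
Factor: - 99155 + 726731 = 627576 = 2^3* 3^1*79^1*331^1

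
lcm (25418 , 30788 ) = 2185948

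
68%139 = 68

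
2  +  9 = 11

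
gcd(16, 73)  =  1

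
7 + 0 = 7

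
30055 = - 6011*( - 5 )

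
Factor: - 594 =  -  2^1*3^3 * 11^1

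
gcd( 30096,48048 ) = 528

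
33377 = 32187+1190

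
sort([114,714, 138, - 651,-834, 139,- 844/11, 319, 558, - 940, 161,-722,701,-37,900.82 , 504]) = [ - 940, - 834, - 722, - 651, - 844/11, - 37 , 114,  138, 139,161, 319, 504 , 558,701, 714 , 900.82 ]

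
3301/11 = 300 + 1/11 = 300.09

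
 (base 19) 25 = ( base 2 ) 101011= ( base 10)43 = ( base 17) 29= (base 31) 1C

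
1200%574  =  52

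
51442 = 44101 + 7341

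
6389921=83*76987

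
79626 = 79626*1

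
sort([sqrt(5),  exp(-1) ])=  [ exp( - 1), sqrt( 5 )]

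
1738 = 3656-1918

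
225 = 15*15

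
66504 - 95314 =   -  28810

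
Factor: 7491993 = 3^1*733^1 * 3407^1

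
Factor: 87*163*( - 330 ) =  - 4679730 = - 2^1*3^2*5^1*11^1 *29^1*163^1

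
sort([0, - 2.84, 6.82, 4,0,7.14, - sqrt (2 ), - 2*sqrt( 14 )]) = [ -2*sqrt( 14), - 2.84,-sqrt( 2), 0,0,4,6.82,7.14]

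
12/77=12/77 = 0.16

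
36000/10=3600 = 3600.00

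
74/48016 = 37/24008 =0.00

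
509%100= 9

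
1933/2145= 1933/2145 = 0.90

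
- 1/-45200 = 1/45200 = 0.00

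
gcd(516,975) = 3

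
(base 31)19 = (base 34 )16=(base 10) 40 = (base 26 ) 1e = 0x28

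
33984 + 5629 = 39613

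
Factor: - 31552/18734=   -  2^5*19^(-1) = - 32/19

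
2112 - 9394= - 7282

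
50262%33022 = 17240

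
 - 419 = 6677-7096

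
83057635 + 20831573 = 103889208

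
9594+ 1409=11003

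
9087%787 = 430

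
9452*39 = 368628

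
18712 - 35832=  -  17120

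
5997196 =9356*641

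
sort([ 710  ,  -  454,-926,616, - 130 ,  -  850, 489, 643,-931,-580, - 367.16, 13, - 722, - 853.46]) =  [ - 931,-926, - 853.46,  -  850, - 722, - 580,-454 , - 367.16, - 130, 13, 489, 616, 643, 710]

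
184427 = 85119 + 99308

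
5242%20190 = 5242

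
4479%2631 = 1848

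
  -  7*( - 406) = 2842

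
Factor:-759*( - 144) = 2^4 * 3^3*11^1*23^1 = 109296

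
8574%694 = 246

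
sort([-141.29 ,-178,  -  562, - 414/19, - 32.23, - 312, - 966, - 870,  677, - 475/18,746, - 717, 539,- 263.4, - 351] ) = [ -966, - 870, - 717, - 562,  -  351, - 312,  -  263.4,  -  178, - 141.29, - 32.23, - 475/18, - 414/19, 539, 677, 746 ]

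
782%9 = 8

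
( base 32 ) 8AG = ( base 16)2150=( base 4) 2011100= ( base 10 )8528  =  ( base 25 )dg3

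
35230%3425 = 980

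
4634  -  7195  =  -2561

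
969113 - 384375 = 584738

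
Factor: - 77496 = -2^3* 3^1*3229^1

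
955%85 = 20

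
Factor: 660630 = 2^1 * 3^1*5^1*19^2*61^1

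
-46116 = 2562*( - 18)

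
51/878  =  51/878=0.06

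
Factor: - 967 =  - 967^1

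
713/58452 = 713/58452 = 0.01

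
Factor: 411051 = 3^1 * 181^1*757^1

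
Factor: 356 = 2^2*89^1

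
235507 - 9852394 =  - 9616887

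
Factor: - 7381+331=-7050  =  - 2^1*3^1*5^2  *  47^1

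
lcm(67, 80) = 5360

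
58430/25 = 11686/5 = 2337.20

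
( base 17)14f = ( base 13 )228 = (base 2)101110100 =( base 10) 372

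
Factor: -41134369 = -41134369^1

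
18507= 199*93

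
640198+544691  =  1184889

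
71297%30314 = 10669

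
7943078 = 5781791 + 2161287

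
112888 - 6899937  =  -6787049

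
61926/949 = 65 + 241/949 = 65.25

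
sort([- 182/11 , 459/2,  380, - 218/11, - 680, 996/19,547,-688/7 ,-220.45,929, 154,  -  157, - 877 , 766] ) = [- 877, -680,-220.45,- 157,-688/7, - 218/11, - 182/11, 996/19,154 , 459/2 , 380,547 , 766,929 ]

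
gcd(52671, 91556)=1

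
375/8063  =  375/8063 = 0.05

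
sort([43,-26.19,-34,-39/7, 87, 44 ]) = [ - 34,- 26.19, -39/7, 43 , 44,87] 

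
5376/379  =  5376/379 = 14.18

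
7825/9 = 869 + 4/9 = 869.44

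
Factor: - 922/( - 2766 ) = 3^(  -  1) = 1/3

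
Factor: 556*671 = 2^2*11^1*61^1*139^1= 373076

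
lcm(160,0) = 0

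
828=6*138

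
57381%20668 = 16045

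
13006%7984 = 5022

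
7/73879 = 7/73879 = 0.00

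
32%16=0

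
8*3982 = 31856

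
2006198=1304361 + 701837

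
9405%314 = 299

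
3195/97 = 3195/97 = 32.94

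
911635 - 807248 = 104387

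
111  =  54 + 57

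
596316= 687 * 868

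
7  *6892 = 48244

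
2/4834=1/2417 = 0.00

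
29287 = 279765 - 250478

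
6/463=6/463=0.01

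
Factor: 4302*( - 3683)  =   - 15844266 = - 2^1*3^2*29^1 * 127^1*239^1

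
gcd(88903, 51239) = 1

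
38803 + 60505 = 99308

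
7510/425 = 1502/85 = 17.67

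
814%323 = 168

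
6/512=3/256 = 0.01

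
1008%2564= 1008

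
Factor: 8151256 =2^3*1018907^1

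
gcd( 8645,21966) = 7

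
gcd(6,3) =3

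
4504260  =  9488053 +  - 4983793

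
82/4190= 41/2095 = 0.02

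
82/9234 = 41/4617 = 0.01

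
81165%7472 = 6445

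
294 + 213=507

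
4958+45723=50681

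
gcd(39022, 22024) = 2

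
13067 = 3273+9794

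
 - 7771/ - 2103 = 3 + 1462/2103 =3.70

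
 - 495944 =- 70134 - 425810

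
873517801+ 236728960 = 1110246761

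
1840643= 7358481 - 5517838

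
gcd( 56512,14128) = 14128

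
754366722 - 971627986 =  - 217261264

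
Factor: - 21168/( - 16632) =2^1*7^1*11^(-1 ) = 14/11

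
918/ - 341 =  - 918/341 = -2.69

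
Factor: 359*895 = 5^1* 179^1*359^1= 321305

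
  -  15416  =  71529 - 86945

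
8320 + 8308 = 16628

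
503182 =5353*94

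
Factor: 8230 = 2^1*5^1*823^1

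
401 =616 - 215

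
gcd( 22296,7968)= 24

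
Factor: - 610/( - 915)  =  2/3 =2^1 * 3^( - 1 )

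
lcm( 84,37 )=3108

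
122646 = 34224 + 88422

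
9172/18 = 509 + 5/9 = 509.56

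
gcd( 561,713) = 1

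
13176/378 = 244/7 = 34.86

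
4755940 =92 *51695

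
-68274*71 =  - 4847454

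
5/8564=5/8564= 0.00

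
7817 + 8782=16599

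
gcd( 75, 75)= 75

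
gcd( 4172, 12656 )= 28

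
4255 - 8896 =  - 4641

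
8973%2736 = 765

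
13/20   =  13/20 = 0.65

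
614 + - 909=- 295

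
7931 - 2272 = 5659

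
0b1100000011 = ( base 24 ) 183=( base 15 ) 366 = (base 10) 771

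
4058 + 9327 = 13385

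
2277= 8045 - 5768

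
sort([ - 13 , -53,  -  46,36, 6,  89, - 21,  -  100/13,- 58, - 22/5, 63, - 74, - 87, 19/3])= [ - 87,-74, - 58, - 53,-46, - 21, - 13 , - 100/13, - 22/5, 6,19/3,36, 63, 89 ] 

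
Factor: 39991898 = 2^1*67^1*149^1*2003^1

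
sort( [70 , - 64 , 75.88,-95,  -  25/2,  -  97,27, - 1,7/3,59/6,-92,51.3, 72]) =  [  -  97,-95,  -  92, - 64,-25/2, - 1, 7/3,59/6,27,  51.3, 70, 72, 75.88]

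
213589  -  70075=143514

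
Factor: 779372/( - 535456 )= -2^( - 3)*11^1*29^( - 1)*577^( - 1) * 17713^1 = - 194843/133864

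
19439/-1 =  - 19439/1   =  - 19439.00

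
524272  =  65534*8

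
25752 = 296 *87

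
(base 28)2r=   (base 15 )58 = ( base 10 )83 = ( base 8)123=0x53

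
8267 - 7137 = 1130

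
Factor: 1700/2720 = 2^( - 3 )*5^1 = 5/8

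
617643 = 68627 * 9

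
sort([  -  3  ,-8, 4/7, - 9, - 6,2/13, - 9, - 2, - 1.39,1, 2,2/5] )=[-9, - 9,- 8, - 6, - 3,-2,-1.39, 2/13,2/5,4/7, 1,2]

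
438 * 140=61320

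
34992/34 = 17496/17 = 1029.18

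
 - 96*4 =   -  384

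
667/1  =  667 = 667.00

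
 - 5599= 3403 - 9002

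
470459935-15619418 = 454840517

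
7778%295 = 108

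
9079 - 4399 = 4680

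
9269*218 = 2020642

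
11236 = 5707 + 5529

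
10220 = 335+9885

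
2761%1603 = 1158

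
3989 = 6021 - 2032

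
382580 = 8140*47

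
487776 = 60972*8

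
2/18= 1/9 = 0.11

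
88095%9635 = 1380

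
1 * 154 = 154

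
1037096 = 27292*38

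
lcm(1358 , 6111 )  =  12222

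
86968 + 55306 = 142274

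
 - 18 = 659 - 677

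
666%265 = 136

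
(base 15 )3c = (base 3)2010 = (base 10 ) 57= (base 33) 1O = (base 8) 71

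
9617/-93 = -9617/93 = -103.41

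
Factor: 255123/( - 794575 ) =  - 297/925 = - 3^3*5^( - 2)*11^1 * 37^ ( - 1)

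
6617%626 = 357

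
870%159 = 75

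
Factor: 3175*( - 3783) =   -  12011025= - 3^1 * 5^2*13^1*97^1*127^1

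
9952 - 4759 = 5193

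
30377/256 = 118 + 169/256 = 118.66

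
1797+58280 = 60077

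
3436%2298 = 1138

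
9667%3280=3107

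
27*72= 1944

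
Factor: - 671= - 11^1*61^1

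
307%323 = 307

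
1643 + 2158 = 3801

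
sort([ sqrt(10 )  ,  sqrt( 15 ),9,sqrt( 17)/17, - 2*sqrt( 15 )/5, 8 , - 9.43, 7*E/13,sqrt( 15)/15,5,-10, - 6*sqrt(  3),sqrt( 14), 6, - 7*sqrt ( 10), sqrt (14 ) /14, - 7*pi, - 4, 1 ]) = [ - 7*sqrt( 10),-7*pi, - 6*sqrt(3 ),-10  , -9.43, - 4, - 2*sqrt( 15 )/5,sqrt( 17 ) /17,sqrt( 15)/15 , sqrt( 14 ) /14, 1, 7*E/13, sqrt( 10),sqrt( 14 ), sqrt( 15 ),  5, 6, 8,9]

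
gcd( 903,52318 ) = 7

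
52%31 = 21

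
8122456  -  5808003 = 2314453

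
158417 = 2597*61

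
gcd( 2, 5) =1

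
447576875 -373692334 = 73884541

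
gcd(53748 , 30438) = 18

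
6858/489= 2286/163 = 14.02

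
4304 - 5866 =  - 1562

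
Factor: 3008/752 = 4 = 2^2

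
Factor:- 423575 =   -  5^2*16943^1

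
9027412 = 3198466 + 5828946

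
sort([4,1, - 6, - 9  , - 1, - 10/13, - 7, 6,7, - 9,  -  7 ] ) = [  -  9, - 9,-7, - 7,-6,-1, - 10/13,1, 4,  6,7 ]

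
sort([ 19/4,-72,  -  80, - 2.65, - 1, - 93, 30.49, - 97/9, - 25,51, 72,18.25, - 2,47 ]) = [ - 93, - 80  , - 72, - 25, - 97/9, - 2.65, - 2, - 1,19/4,18.25,  30.49, 47,51, 72 ]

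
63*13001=819063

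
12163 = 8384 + 3779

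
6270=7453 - 1183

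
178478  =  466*383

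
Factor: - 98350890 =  - 2^1 * 3^1*5^1*11^1*29^1*43^1*239^1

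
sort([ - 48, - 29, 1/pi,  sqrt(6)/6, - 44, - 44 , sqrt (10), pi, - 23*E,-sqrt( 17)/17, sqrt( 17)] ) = [ - 23*E, - 48, - 44, - 44 , - 29, - sqrt ( 17) /17, 1/pi, sqrt(6 ) /6, pi, sqrt (10), sqrt( 17)]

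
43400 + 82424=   125824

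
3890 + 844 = 4734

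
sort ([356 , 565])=[356, 565 ]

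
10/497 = 10/497 = 0.02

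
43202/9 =43202/9 = 4800.22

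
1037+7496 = 8533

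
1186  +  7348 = 8534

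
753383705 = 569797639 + 183586066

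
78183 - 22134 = 56049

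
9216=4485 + 4731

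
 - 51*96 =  - 4896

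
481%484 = 481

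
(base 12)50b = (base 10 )731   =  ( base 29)P6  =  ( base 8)1333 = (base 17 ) 290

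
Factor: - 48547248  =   - 2^4 * 3^1*587^1*1723^1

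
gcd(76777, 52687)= 1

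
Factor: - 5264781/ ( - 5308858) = 2^( -1 )*3^1*17^1*151^( - 1)*17579^( - 1)*103231^1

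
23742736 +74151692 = 97894428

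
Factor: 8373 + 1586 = 23^1*433^1 = 9959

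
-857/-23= 857/23 = 37.26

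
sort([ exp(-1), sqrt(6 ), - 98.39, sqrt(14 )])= [ - 98.39, exp( - 1 ),sqrt(6),sqrt( 14) ]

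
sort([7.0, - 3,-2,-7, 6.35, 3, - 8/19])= [-7, - 3, - 2, - 8/19,3,  6.35, 7.0]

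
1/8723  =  1/8723 = 0.00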